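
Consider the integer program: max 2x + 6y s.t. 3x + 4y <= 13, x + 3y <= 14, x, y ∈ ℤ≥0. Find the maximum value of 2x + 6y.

Relaxing integrality, the LP optimum is 19.50 at (x,y) = (0, 3.25), which is not an integer point.
(x,y)=(0,3): 3·0+4·3=12≤13, 1·0+3·3=9≤14, objective 18.
(x,y)=(1,2): 3·1+4·2=11≤13, 1·1+3·2=7≤14, objective 14.
(x,y)=(0,2): 3·0+4·2=8≤13, 1·0+3·2=6≤14, objective 12.
No feasible integer point exceeds 18.

18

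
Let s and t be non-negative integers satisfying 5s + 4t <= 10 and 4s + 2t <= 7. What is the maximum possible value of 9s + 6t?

(s,t)=(1,1) is feasible, giving 15.
(s,t)=(0,2) is feasible, giving 12.
(s,t)=(1,0) is feasible, giving 9.
Maximum is 15 at (s,t)=(1,1).

15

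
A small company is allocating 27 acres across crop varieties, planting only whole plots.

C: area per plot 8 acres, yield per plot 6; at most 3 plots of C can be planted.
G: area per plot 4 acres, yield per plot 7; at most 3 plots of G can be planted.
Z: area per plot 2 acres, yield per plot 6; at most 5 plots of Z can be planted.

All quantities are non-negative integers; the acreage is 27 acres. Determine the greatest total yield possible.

1×C, 2×G, and 5×Z: area 26 ≤ 27, yield 1·6 + 2·7 + 5·6 = 50.
3×G and 5×Z: area 22 ≤ 27, yield 3·7 + 5·6 = 51.
Best is 51.

51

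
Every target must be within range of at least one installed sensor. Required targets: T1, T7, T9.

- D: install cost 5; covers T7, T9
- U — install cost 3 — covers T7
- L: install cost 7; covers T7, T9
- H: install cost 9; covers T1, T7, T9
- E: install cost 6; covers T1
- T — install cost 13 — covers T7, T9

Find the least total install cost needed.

This is an integer covering problem.
The greedy cost-per-new-target heuristic would pick D and E for 11, but a cheaper cover exists.
H alone covers T1, T7, T9 — every target.
Total install cost: 9.
No cover costs less than 9.

9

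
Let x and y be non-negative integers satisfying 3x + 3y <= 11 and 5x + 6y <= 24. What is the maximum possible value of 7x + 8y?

24

The continuous relaxation peaks at (0, 3.67) with value 29.33; rounding to a feasible lattice point costs some objective.
(x,y)=(0,3): 3·0+3·3=9≤11, 5·0+6·3=18≤24, objective 24.
(x,y)=(1,2): 3·1+3·2=9≤11, 5·1+6·2=17≤24, objective 23.
(x,y)=(0,2): 3·0+3·2=6≤11, 5·0+6·2=12≤24, objective 16.
The best lattice point is (0,3), giving 24.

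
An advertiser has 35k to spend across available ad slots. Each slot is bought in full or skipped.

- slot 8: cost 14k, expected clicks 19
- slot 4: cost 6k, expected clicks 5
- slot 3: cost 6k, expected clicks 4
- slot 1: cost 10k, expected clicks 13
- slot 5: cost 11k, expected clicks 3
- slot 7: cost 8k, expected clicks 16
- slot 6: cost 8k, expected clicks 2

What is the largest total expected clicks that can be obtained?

Allowing fractional choices, the relaxed optimum would be about 50.5, but ad slots are indivisible.
slot 8 + slot 1 + slot 7: cost 14 + 10 + 8 = 32 ≤ 35, expected clicks 19 + 13 + 16 = 48.
slot 8 + slot 4 + slot 7: cost 14 + 6 + 8 = 28 ≤ 35, expected clicks 19 + 5 + 16 = 40.
slot 8 + slot 4 + slot 3 + slot 7: cost 14 + 6 + 6 + 8 = 34 ≤ 35, expected clicks 19 + 5 + 4 + 16 = 44.
Best is slot 8, slot 1, and slot 7 with total expected clicks 48.

48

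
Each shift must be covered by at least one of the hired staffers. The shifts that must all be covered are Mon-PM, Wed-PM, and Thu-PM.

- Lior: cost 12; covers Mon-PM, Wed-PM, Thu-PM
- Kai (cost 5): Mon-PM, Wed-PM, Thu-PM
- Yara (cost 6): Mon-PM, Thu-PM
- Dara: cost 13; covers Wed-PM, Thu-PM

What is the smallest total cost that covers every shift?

5

Kai alone covers Mon-PM, Wed-PM, Thu-PM — every shift.
Total cost: 5.
No cover costs less than 5.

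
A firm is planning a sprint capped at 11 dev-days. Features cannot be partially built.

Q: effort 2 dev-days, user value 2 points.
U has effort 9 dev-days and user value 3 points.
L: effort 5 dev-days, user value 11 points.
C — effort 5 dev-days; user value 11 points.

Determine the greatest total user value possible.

22

Allowing fractional choices, the relaxed optimum would be about 23.0, but features are indivisible.
Q + C: effort 2 + 5 = 7 ≤ 11, user value 2 + 11 = 13.
Q + L: effort 2 + 5 = 7 ≤ 11, user value 2 + 11 = 13.
L + C: effort 5 + 5 = 10 ≤ 11, user value 11 + 11 = 22.
Best is L and C with total user value 22.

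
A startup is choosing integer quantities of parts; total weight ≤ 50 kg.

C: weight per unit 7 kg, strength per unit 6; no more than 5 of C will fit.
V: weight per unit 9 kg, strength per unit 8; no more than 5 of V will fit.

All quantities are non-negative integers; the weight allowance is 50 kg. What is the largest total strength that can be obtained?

V has the best ratio (8/9); taking only V gives at most 5×8 = 40 (stopped by the weight limit).
Mixing does better — 2×C and 4×V: weight 50 ≤ 50, strength 2·6 + 4·8 = 44.

44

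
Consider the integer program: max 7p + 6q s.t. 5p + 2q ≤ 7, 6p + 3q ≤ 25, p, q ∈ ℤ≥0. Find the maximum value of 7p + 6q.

The continuous relaxation peaks at (0, 3.5) with value 21.00; rounding to a feasible lattice point costs some objective.
(p,q)=(0,3) is feasible, giving 18.
(p,q)=(0,2) is feasible, giving 12.
The best lattice point is (0,3), giving 18.

18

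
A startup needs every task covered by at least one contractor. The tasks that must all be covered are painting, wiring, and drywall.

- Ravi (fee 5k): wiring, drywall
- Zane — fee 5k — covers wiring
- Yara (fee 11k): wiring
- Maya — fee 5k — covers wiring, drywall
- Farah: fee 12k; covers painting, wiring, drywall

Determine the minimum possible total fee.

12

Farah alone covers painting, wiring, drywall — every task.
Total fee: 12.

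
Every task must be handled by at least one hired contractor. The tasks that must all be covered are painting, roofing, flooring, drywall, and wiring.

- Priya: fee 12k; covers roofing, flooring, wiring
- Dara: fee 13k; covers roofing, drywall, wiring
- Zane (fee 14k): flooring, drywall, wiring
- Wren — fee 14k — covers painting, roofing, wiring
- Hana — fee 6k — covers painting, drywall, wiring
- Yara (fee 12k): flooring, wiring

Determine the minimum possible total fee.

This is an integer covering problem.
Choose Priya and Hana: together they cover painting, roofing, flooring, drywall, wiring — every task.
Total fee: 12 + 6 = 18.
No cover costs less than 18.

18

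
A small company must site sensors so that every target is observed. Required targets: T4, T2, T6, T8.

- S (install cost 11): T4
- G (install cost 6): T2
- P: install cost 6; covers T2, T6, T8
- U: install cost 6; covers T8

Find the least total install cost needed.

17

Choose S and P: together they cover T4, T2, T6, T8 — every target.
Total install cost: 11 + 6 = 17.
No cover costs less than 17.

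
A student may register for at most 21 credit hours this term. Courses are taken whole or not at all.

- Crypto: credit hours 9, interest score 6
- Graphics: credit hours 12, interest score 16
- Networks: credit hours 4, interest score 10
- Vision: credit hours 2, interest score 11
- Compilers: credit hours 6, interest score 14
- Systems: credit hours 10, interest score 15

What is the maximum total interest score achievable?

41

Take Graphics, Vision, and Compilers: credit hours 12 + 2 + 6 = 20 ≤ 21, interest score 16 + 11 + 14 = 41.
No feasible combination exceeds this.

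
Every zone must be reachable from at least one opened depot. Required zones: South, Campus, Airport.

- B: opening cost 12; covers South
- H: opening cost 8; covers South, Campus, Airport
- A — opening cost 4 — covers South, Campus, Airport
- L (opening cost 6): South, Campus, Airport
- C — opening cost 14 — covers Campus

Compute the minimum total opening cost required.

A alone covers South, Campus, Airport — every zone.
Total opening cost: 4.

4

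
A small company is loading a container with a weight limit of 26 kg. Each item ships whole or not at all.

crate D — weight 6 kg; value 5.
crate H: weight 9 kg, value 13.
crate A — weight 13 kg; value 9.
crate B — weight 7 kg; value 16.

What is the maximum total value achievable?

Allowing fractional choices, the relaxed optimum would be about 36.8, but items are indivisible.
crate H + crate B: weight 9 + 7 = 16 ≤ 26, value 13 + 16 = 29.
crate D + crate A + crate B: weight 6 + 13 + 7 = 26 ≤ 26, value 5 + 9 + 16 = 30.
crate D + crate H + crate B: weight 6 + 9 + 7 = 22 ≤ 26, value 5 + 13 + 16 = 34.
Best is crate D, crate H, and crate B with total value 34.

34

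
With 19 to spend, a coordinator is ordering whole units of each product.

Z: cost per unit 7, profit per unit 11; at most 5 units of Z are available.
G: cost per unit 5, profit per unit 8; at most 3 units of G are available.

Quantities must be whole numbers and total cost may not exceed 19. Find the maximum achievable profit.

30

1×Z and 2×G: cost 17 ≤ 19, profit 1·11 + 2·8 = 27.
2×Z and 1×G: cost 19 ≤ 19, profit 2·11 + 1·8 = 30.
Best is 30.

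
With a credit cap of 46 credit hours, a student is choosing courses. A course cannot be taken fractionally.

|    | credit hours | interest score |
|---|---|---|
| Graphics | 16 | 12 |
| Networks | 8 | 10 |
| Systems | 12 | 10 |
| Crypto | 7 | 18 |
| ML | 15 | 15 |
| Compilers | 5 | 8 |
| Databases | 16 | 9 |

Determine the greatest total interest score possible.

55

This is a 0-1 knapsack instance.
Allowing fractional choices, the relaxed optimum would be about 60.2, but courses are indivisible.
Networks + Systems + Crypto + ML: credit hours 8 + 12 + 7 + 15 = 42 ≤ 46, interest score 10 + 10 + 18 + 15 = 53.
Graphics + Networks + Crypto + ML: credit hours 16 + 8 + 7 + 15 = 46 ≤ 46, interest score 12 + 10 + 18 + 15 = 55.
Graphics + Crypto + ML + Compilers: credit hours 16 + 7 + 15 + 5 = 43 ≤ 46, interest score 12 + 18 + 15 + 8 = 53.
Best is Graphics, Networks, Crypto, and ML with total interest score 55.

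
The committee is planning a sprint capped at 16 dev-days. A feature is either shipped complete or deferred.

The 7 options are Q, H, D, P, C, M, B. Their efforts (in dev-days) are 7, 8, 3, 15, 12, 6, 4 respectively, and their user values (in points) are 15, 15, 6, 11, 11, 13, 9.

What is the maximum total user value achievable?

34

Take Q, D, and M: effort 7 + 3 + 6 = 16 ≤ 16, user value 15 + 6 + 13 = 34.
No other feasible combination does better.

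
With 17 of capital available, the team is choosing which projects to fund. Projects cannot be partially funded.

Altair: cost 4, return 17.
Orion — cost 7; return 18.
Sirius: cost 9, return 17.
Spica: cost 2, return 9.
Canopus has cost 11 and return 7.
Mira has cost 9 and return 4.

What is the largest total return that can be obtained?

Treat it as a binary knapsack problem.
Allowing fractional choices, the relaxed optimum would be about 51.6, but projects are indivisible.
Altair + Sirius + Spica: cost 4 + 9 + 2 = 15 ≤ 17, return 17 + 17 + 9 = 43.
Altair + Orion + Spica: cost 4 + 7 + 2 = 13 ≤ 17, return 17 + 18 + 9 = 44.
Altair + Orion: cost 4 + 7 = 11 ≤ 17, return 17 + 18 = 35.
Best is Altair, Orion, and Spica with total return 44.

44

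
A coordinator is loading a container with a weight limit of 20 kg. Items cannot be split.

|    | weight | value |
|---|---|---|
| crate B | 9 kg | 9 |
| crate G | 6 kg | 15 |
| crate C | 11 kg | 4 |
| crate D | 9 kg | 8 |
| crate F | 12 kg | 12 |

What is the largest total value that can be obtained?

27

Take crate G and crate F: weight 6 + 12 = 18 ≤ 20, value 15 + 12 = 27.
No other feasible combination does better.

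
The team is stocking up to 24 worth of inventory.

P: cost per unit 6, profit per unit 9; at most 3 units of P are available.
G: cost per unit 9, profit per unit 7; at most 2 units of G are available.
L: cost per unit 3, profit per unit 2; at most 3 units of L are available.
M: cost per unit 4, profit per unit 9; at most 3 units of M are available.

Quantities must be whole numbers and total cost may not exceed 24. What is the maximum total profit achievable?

45

2×P and 3×M: cost 24 ≤ 24, profit 2·9 + 3·9 = 45.
1×P, 2×L, and 3×M: cost 24 ≤ 24, profit 1·9 + 2·2 + 3·9 = 40.
Best is 45.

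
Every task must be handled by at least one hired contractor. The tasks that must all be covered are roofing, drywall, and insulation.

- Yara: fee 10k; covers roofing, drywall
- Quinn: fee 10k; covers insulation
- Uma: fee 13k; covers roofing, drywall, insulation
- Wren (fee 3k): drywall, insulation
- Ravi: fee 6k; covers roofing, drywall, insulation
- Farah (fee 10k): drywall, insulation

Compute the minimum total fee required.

The greedy cost-per-new-task heuristic would pick Wren and Ravi for 9, but a cheaper cover exists.
Ravi alone covers roofing, drywall, insulation — every task.
Total fee: 6.
No cover costs less than 6.

6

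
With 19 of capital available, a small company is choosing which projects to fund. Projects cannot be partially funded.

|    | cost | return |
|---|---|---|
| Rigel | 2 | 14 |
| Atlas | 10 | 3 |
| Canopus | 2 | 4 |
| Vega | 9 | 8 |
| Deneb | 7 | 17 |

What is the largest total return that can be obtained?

Take Rigel, Vega, and Deneb: cost 2 + 9 + 7 = 18 ≤ 19, return 14 + 8 + 17 = 39.
No other feasible combination does better.

39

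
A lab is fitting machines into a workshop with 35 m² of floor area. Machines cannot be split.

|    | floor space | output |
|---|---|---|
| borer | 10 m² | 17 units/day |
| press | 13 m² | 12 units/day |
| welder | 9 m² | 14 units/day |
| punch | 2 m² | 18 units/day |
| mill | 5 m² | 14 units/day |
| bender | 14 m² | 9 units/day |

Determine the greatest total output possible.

63

Allowing fractional choices, the relaxed optimum would be about 71.3, but machines are indivisible.
borer + press + punch + mill: floor space 10 + 13 + 2 + 5 = 30 ≤ 35, output 17 + 12 + 18 + 14 = 61.
borer + press + welder + punch: floor space 10 + 13 + 9 + 2 = 34 ≤ 35, output 17 + 12 + 14 + 18 = 61.
borer + welder + punch + mill: floor space 10 + 9 + 2 + 5 = 26 ≤ 35, output 17 + 14 + 18 + 14 = 63.
Best is borer, welder, punch, and mill with total output 63.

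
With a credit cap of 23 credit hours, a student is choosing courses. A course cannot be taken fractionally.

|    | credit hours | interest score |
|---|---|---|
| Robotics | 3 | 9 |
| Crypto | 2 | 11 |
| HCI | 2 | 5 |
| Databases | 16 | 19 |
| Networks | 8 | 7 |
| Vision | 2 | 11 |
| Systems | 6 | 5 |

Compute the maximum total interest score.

Allowing fractional choices, the relaxed optimum would be about 52.6, but courses are indivisible.
Robotics + Crypto + HCI + Networks + Vision + Systems: credit hours 3 + 2 + 2 + 8 + 2 + 6 = 23 ≤ 23, interest score 9 + 11 + 5 + 7 + 11 + 5 = 48.
Robotics + Crypto + Databases + Vision: credit hours 3 + 2 + 16 + 2 = 23 ≤ 23, interest score 9 + 11 + 19 + 11 = 50.
Crypto + HCI + Databases + Vision: credit hours 2 + 2 + 16 + 2 = 22 ≤ 23, interest score 11 + 5 + 19 + 11 = 46.
Best is Robotics, Crypto, Databases, and Vision with total interest score 50.

50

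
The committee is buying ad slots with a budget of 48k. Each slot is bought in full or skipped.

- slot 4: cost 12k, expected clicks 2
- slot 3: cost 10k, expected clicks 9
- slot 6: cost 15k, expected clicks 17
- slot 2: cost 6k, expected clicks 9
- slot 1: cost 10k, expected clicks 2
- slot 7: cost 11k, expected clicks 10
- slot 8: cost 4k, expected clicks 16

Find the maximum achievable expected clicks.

This is a 0-1 knapsack instance.
Allowing fractional choices, the relaxed optimum would be about 61.4, but ad slots are indivisible.
slot 6 + slot 2 + slot 1 + slot 7 + slot 8: cost 15 + 6 + 10 + 11 + 4 = 46 ≤ 48, expected clicks 17 + 9 + 2 + 10 + 16 = 54.
slot 4 + slot 6 + slot 2 + slot 7 + slot 8: cost 12 + 15 + 6 + 11 + 4 = 48 ≤ 48, expected clicks 2 + 17 + 9 + 10 + 16 = 54.
slot 3 + slot 6 + slot 2 + slot 7 + slot 8: cost 10 + 15 + 6 + 11 + 4 = 46 ≤ 48, expected clicks 9 + 17 + 9 + 10 + 16 = 61.
Best is slot 3, slot 6, slot 2, slot 7, and slot 8 with total expected clicks 61.

61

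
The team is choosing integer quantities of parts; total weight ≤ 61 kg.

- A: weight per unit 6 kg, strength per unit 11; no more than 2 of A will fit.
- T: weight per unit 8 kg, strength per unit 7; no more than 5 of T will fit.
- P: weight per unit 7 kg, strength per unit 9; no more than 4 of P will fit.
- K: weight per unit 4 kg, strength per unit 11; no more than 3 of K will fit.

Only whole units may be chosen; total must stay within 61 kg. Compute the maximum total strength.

98

This is a bounded integer knapsack.
2×A, 2×T, 3×P, and 3×K: weight 61 ≤ 61, strength 2·11 + 2·7 + 3·9 + 3·11 = 96.
2×A, 1×T, 4×P, and 3×K: weight 60 ≤ 61, strength 2·11 + 1·7 + 4·9 + 3·11 = 98.
Best is 98.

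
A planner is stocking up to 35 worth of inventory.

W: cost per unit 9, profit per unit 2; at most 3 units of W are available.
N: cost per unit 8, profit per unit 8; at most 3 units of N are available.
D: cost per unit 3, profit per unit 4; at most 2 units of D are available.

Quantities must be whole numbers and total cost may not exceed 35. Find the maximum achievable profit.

3×N and 2×D: cost 30 ≤ 35, profit 3·8 + 2·4 = 32.
3×N and 1×D: cost 27 ≤ 35, profit 3·8 + 1·4 = 28.
Best is 32.

32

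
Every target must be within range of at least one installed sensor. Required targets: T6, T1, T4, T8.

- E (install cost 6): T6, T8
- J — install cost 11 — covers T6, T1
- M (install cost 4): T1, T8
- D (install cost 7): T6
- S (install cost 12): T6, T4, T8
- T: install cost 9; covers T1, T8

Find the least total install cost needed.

16

This is a weighted set-cover instance.
The greedy cost-per-new-target heuristic would pick M, E, and S for 22, but a cheaper cover exists.
Choose M and S: together they cover T6, T1, T4, T8 — every target.
Total install cost: 4 + 12 = 16.
No cover costs less than 16.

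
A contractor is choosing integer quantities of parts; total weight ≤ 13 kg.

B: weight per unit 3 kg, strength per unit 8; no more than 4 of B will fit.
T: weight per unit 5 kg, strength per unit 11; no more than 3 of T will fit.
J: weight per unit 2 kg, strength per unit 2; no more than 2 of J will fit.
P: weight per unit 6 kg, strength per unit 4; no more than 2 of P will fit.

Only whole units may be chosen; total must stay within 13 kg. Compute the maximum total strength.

32

B has the best ratio (8/3); taking only B gives at most 4×8 = 32 (stopped by the weight limit).
Optimal: 4×B: weight 12 ≤ 13, strength 4·8 = 32.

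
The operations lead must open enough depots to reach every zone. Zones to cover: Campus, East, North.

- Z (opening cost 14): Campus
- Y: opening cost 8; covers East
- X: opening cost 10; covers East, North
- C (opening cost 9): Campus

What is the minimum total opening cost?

19

This is a weighted set-cover instance.
Choose X and C: together they cover Campus, East, North — every zone.
Total opening cost: 10 + 9 = 19.
No cover costs less than 19.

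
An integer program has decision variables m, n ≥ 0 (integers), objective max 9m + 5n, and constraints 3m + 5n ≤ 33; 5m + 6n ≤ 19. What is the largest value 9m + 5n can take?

27

(m,n)=(3,0) is feasible, giving 27.
(m,n)=(2,1) is feasible, giving 23.
(m,n)=(2,0) is feasible, giving 18.
The best lattice point is (3,0), giving 27.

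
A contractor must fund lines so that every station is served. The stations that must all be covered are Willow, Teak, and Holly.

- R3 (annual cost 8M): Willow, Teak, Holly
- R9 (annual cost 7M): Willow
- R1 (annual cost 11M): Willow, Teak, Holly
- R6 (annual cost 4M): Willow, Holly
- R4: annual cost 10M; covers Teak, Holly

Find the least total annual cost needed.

8

The greedy cost-per-new-station heuristic would pick R6 and R3 for 12, but a cheaper cover exists.
R3 alone covers Willow, Teak, Holly — every station.
Total annual cost: 8.
No cover costs less than 8.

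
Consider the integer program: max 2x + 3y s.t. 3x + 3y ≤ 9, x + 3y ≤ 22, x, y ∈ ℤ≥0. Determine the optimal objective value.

9

(x,y)=(0,3): 3·0+3·3=9≤9, 1·0+3·3=9≤22, objective 9.
(x,y)=(1,2): 3·1+3·2=9≤9, 1·1+3·2=7≤22, objective 8.
(x,y)=(0,2): 3·0+3·2=6≤9, 1·0+3·2=6≤22, objective 6.
The best lattice point is (0,3), giving 9.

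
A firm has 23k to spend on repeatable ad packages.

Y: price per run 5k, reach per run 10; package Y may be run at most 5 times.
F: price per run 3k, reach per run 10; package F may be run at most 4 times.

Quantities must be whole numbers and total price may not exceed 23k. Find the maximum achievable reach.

60

2×Y and 4×F: price 22 ≤ 23, reach 2·10 + 4·10 = 60.
1×Y and 4×F: price 17 ≤ 23, reach 1·10 + 4·10 = 50.
Best is 60.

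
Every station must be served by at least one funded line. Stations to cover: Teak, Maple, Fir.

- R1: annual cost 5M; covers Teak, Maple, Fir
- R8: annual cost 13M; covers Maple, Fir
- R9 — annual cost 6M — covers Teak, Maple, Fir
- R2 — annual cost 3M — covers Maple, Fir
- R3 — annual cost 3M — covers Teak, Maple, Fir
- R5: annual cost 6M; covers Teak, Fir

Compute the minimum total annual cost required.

This is a weighted set-cover instance.
R3 alone covers Teak, Maple, Fir — every station.
Total annual cost: 3.
No cover costs less than 3.

3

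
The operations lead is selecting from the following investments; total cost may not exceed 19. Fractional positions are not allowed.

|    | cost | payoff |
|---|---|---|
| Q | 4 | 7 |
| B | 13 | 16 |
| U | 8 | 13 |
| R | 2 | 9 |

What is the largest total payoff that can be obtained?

32

Q + U + R: cost 4 + 8 + 2 = 14 ≤ 19, payoff 7 + 13 + 9 = 29.
Q + B + R: cost 4 + 13 + 2 = 19 ≤ 19, payoff 7 + 16 + 9 = 32.
Best is Q, B, and R with total payoff 32.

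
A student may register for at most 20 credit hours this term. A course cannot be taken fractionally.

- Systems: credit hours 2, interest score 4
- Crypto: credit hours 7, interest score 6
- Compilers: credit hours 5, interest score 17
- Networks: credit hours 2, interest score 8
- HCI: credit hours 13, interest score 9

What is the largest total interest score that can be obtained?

35

Allowing fractional choices, the relaxed optimum would be about 37.8, but courses are indivisible.
Crypto + Compilers + Networks: credit hours 7 + 5 + 2 = 14 ≤ 20, interest score 6 + 17 + 8 = 31.
Compilers + Networks + HCI: credit hours 5 + 2 + 13 = 20 ≤ 20, interest score 17 + 8 + 9 = 34.
Systems + Crypto + Compilers + Networks: credit hours 2 + 7 + 5 + 2 = 16 ≤ 20, interest score 4 + 6 + 17 + 8 = 35.
Best is Systems, Crypto, Compilers, and Networks with total interest score 35.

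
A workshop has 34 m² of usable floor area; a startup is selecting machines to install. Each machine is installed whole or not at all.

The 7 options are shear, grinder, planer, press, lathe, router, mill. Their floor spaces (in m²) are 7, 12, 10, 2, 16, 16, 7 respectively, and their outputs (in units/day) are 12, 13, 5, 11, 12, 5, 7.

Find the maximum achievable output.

43

Allowing fractional choices, the relaxed optimum would be about 47.5, but machines are indivisible.
shear + press + lathe + mill: floor space 7 + 2 + 16 + 7 = 32 ≤ 34, output 12 + 11 + 12 + 7 = 42.
shear + grinder + press + mill: floor space 7 + 12 + 2 + 7 = 28 ≤ 34, output 12 + 13 + 11 + 7 = 43.
shear + grinder + planer + press: floor space 7 + 12 + 10 + 2 = 31 ≤ 34, output 12 + 13 + 5 + 11 = 41.
Best is shear, grinder, press, and mill with total output 43.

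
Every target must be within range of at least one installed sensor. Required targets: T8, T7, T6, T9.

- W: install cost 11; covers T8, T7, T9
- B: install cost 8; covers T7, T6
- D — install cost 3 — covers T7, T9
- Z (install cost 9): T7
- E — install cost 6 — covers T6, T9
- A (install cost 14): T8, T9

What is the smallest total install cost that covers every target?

17

This is a weighted set-cover instance.
Choose W and E: together they cover T8, T7, T6, T9 — every target.
Total install cost: 11 + 6 = 17.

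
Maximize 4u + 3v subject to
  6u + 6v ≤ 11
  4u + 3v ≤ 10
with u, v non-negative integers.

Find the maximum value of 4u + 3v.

4

(u,v)=(1,0): 6·1+6·0=6≤11, 4·1+3·0=4≤10, objective 4.
(u,v)=(0,1): 6·0+6·1=6≤11, 4·0+3·1=3≤10, objective 3.
(u,v)=(0,0): 6·0+6·0=0≤11, 4·0+3·0=0≤10, objective 0.
The best lattice point is (1,0), giving 4.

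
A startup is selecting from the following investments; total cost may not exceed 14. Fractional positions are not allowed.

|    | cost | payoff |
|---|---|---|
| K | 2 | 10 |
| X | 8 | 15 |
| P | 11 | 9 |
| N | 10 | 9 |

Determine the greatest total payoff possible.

This is a 0-1 knapsack instance.
Allowing fractional choices, the relaxed optimum would be about 28.6, but investments are indivisible.
K + X: cost 2 + 8 = 10 ≤ 14, payoff 10 + 15 = 25.
K + N: cost 2 + 10 = 12 ≤ 14, payoff 10 + 9 = 19.
Best is K and X with total payoff 25.

25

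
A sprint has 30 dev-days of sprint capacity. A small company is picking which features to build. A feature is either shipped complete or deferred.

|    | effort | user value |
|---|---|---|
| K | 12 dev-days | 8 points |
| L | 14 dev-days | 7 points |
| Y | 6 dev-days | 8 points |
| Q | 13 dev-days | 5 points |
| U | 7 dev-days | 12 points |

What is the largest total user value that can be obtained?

28

K + Y + U: effort 12 + 6 + 7 = 25 ≤ 30, user value 8 + 8 + 12 = 28.
L + Y + U: effort 14 + 6 + 7 = 27 ≤ 30, user value 7 + 8 + 12 = 27.
Best is K, Y, and U with total user value 28.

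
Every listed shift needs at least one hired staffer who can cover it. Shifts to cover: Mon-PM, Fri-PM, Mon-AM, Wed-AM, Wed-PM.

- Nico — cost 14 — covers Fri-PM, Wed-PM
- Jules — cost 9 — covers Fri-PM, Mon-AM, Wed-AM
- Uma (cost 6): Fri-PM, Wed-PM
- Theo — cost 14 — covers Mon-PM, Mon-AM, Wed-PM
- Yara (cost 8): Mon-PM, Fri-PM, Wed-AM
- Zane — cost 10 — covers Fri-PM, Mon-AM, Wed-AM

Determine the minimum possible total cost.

The greedy cost-per-new-shift heuristic would pick Yara, Uma, and Jules for 23, but a cheaper cover exists.
Choose Theo and Yara: together they cover Mon-PM, Fri-PM, Mon-AM, Wed-AM, Wed-PM — every shift.
Total cost: 14 + 8 = 22.
No cover costs less than 22.

22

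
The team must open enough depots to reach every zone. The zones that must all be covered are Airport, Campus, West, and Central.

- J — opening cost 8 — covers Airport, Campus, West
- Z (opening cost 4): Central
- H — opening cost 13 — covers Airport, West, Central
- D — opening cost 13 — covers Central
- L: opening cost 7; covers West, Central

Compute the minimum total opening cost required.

12

Choose J and Z: together they cover Airport, Campus, West, Central — every zone.
Total opening cost: 8 + 4 = 12.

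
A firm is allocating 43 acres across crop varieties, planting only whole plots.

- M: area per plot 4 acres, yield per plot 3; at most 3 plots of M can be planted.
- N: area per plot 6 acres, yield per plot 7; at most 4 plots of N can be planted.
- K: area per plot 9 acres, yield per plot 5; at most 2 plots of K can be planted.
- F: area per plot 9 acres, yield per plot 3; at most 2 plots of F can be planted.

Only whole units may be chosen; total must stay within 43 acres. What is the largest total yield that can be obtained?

39

N has the best ratio (7/6); taking only N gives at most 4×7 = 28 (stopped by the supply cap of 4).
Mixing does better — 2×M, 4×N, and 1×K: area 41 ≤ 43, yield 2·3 + 4·7 + 1·5 = 39.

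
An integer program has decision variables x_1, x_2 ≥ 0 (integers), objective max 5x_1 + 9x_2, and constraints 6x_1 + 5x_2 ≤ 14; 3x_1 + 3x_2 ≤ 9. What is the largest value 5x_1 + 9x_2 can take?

18

(x_1,x_2)=(0,2): 6·0+5·2=10≤14, 3·0+3·2=6≤9, objective 18.
(x_1,x_2)=(1,1): 6·1+5·1=11≤14, 3·1+3·1=6≤9, objective 14.
(x_1,x_2)=(0,1): 6·0+5·1=5≤14, 3·0+3·1=3≤9, objective 9.
Maximum is 18 at (x_1,x_2)=(0,2).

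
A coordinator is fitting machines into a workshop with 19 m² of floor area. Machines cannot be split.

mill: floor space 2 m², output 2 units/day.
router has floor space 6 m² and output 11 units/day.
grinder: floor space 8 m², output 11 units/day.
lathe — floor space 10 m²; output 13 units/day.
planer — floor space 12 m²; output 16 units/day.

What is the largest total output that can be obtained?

Treat it as a binary knapsack problem.
router + planer: floor space 6 + 12 = 18 ≤ 19, output 11 + 16 = 27.
mill + router + lathe: floor space 2 + 6 + 10 = 18 ≤ 19, output 2 + 11 + 13 = 26.
Best is router and planer with total output 27.

27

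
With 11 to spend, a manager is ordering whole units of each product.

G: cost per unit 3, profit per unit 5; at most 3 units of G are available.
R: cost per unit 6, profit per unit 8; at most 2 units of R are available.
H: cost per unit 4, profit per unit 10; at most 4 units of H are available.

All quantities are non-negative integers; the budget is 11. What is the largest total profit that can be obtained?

25

This is a bounded integer knapsack.
2×H: cost 8 ≤ 11, profit 2·10 = 20.
1×G and 2×H: cost 11 ≤ 11, profit 1·5 + 2·10 = 25.
Best is 25.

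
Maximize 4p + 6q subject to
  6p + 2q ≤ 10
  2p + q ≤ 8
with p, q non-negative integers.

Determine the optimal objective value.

30

(p,q)=(0,5): 6·0+2·5=10≤10, 2·0+1·5=5≤8, objective 30.
(p,q)=(0,4): 6·0+2·4=8≤10, 2·0+1·4=4≤8, objective 24.
No feasible integer point exceeds 30.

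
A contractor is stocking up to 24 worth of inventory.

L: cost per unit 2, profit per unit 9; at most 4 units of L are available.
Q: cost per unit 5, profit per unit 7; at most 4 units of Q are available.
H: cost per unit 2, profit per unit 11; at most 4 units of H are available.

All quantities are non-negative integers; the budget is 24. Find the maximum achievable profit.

87

H has the best ratio (11/2); taking only H gives at most 4×11 = 44 (stopped by the supply cap of 4).
Mixing does better — 4×L, 1×Q, and 4×H: cost 21 ≤ 24, profit 4·9 + 1·7 + 4·11 = 87.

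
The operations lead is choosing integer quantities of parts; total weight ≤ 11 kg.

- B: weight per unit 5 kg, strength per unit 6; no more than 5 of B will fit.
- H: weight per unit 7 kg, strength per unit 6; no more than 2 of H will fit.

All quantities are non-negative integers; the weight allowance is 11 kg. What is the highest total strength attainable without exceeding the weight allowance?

B has the best ratio (6/5); taking only B gives at most 2×6 = 12 (stopped by the weight limit).
Optimal: 2×B: weight 10 ≤ 11, strength 2·6 = 12.

12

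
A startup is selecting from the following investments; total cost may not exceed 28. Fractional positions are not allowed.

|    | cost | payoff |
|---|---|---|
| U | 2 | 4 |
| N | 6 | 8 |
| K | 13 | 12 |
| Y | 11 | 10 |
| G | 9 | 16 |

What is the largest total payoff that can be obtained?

38

This is an integer program with binary decision variables.
U + N + Y + G: cost 2 + 6 + 11 + 9 = 28 ≤ 28, payoff 4 + 8 + 10 + 16 = 38.
N + Y + G: cost 6 + 11 + 9 = 26 ≤ 28, payoff 8 + 10 + 16 = 34.
N + K + G: cost 6 + 13 + 9 = 28 ≤ 28, payoff 8 + 12 + 16 = 36.
Best is U, N, Y, and G with total payoff 38.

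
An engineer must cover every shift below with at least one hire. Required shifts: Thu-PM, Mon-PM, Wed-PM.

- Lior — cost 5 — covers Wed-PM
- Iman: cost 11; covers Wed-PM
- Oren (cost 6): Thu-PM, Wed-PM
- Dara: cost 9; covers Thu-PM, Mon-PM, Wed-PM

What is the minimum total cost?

9

The greedy cost-per-new-shift heuristic would pick Oren and Dara for 15, but a cheaper cover exists.
Dara alone covers Thu-PM, Mon-PM, Wed-PM — every shift.
Total cost: 9.
No cover costs less than 9.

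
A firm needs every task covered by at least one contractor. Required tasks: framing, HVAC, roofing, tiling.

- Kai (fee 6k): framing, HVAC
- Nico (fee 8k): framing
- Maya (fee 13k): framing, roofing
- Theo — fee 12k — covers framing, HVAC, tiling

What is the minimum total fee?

The greedy cost-per-new-task heuristic would pick Kai, Theo, and Maya for 31, but a cheaper cover exists.
Choose Maya and Theo: together they cover framing, HVAC, roofing, tiling — every task.
Total fee: 13 + 12 = 25.
No cover costs less than 25.

25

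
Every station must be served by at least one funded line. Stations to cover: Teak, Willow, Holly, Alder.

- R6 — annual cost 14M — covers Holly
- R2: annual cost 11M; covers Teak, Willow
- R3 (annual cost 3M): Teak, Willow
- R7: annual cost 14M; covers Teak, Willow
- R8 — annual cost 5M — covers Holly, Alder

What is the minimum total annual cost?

Choose R3 and R8: together they cover Teak, Willow, Holly, Alder — every station.
Total annual cost: 3 + 5 = 8.
No cover costs less than 8.

8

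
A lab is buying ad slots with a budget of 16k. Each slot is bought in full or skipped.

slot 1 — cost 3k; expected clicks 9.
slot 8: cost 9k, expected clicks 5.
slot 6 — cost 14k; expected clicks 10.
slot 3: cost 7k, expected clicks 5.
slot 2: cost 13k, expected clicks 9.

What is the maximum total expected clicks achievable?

18

slot 1 + slot 8: cost 3 + 9 = 12 ≤ 16, expected clicks 9 + 5 = 14.
slot 1 + slot 2: cost 3 + 13 = 16 ≤ 16, expected clicks 9 + 9 = 18.
slot 1 + slot 3: cost 3 + 7 = 10 ≤ 16, expected clicks 9 + 5 = 14.
Best is slot 1 and slot 2 with total expected clicks 18.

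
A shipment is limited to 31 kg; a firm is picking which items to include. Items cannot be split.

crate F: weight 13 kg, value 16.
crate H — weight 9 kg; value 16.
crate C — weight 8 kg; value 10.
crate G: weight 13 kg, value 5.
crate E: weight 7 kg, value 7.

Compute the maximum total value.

42

Take crate F, crate H, and crate C: weight 13 + 9 + 8 = 30 ≤ 31, value 16 + 16 + 10 = 42.
No other feasible combination does better.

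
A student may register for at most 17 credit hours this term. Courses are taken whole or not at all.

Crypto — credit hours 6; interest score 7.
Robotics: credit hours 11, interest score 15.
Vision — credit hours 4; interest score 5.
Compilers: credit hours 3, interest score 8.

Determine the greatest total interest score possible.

This is a 0-1 knapsack instance.
Take Robotics and Compilers: credit hours 11 + 3 = 14 ≤ 17, interest score 15 + 8 = 23.
No other feasible combination does better.

23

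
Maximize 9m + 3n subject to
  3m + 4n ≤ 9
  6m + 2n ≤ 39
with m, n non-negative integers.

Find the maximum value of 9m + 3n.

27

(m,n)=(3,0): 3·3+4·0=9≤9, 6·3+2·0=18≤39, objective 27.
(m,n)=(2,0): 3·2+4·0=6≤9, 6·2+2·0=12≤39, objective 18.
No feasible integer point exceeds 27.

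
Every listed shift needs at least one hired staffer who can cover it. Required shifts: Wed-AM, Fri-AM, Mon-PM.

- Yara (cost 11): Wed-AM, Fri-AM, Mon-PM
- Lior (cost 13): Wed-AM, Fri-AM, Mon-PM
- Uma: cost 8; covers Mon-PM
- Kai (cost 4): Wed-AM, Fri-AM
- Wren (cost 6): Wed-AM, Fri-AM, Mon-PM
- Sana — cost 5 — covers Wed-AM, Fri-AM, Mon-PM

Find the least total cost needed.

Sana alone covers Wed-AM, Fri-AM, Mon-PM — every shift.
Total cost: 5.

5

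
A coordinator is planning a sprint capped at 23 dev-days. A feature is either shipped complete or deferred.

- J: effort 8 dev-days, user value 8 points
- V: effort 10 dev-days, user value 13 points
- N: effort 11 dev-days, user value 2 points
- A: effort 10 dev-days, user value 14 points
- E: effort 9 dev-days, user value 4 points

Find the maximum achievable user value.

27

This is an integer program with binary decision variables.
Allowing fractional choices, the relaxed optimum would be about 30.0, but features are indivisible.
J + A: effort 8 + 10 = 18 ≤ 23, user value 8 + 14 = 22.
J + V: effort 8 + 10 = 18 ≤ 23, user value 8 + 13 = 21.
V + A: effort 10 + 10 = 20 ≤ 23, user value 13 + 14 = 27.
Best is V and A with total user value 27.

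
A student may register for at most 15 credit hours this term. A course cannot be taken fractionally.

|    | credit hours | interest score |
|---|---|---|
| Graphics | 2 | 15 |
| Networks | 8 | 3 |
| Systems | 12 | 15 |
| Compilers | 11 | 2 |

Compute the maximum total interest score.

30

This is a 0-1 knapsack instance.
Take Graphics and Systems: credit hours 2 + 12 = 14 ≤ 15, interest score 15 + 15 = 30.
No other feasible combination does better.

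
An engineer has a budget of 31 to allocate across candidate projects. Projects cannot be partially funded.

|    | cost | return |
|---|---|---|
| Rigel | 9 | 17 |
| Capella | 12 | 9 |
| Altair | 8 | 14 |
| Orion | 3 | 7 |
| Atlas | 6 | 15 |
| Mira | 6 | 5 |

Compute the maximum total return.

53

Allowing fractional choices, the relaxed optimum would be about 57.2, but projects are indivisible.
Rigel + Capella + Orion + Atlas: cost 9 + 12 + 3 + 6 = 30 ≤ 31, return 17 + 9 + 7 + 15 = 48.
Rigel + Altair + Atlas + Mira: cost 9 + 8 + 6 + 6 = 29 ≤ 31, return 17 + 14 + 15 + 5 = 51.
Rigel + Altair + Orion + Atlas: cost 9 + 8 + 3 + 6 = 26 ≤ 31, return 17 + 14 + 7 + 15 = 53.
Best is Rigel, Altair, Orion, and Atlas with total return 53.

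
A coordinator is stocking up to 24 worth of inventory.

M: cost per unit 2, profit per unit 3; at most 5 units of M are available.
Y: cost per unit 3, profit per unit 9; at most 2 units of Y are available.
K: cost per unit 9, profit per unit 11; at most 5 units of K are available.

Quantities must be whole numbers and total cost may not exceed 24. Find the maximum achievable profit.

41

2×Y and 2×K: cost 24 ≤ 24, profit 2·9 + 2·11 = 40.
4×M, 2×Y, and 1×K: cost 23 ≤ 24, profit 4·3 + 2·9 + 1·11 = 41.
Best is 41.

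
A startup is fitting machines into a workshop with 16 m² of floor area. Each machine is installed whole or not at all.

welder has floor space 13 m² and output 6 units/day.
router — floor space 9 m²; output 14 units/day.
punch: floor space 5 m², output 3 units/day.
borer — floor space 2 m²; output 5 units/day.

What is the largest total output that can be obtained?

This is a 0-1 knapsack instance.
router + punch: floor space 9 + 5 = 14 ≤ 16, output 14 + 3 = 17.
router + borer: floor space 9 + 2 = 11 ≤ 16, output 14 + 5 = 19.
router + punch + borer: floor space 9 + 5 + 2 = 16 ≤ 16, output 14 + 3 + 5 = 22.
Best is router, punch, and borer with total output 22.

22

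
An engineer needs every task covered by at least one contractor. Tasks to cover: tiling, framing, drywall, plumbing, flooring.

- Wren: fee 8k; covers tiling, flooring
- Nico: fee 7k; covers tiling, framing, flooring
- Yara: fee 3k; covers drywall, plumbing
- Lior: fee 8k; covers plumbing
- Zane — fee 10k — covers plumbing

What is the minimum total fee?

10

Choose Nico and Yara: together they cover tiling, framing, drywall, plumbing, flooring — every task.
Total fee: 7 + 3 = 10.
No cover costs less than 10.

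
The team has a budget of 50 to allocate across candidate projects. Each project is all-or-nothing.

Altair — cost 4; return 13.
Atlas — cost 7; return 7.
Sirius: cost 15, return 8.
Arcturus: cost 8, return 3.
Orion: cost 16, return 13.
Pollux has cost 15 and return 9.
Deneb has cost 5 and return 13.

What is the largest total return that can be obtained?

55

This is a 0-1 knapsack instance.
Allowing fractional choices, the relaxed optimum would be about 56.6, but projects are indivisible.
Altair + Atlas + Sirius + Orion + Deneb: cost 4 + 7 + 15 + 16 + 5 = 47 ≤ 50, return 13 + 7 + 8 + 13 + 13 = 54.
Altair + Atlas + Orion + Pollux + Deneb: cost 4 + 7 + 16 + 15 + 5 = 47 ≤ 50, return 13 + 7 + 13 + 9 + 13 = 55.
Altair + Arcturus + Orion + Pollux + Deneb: cost 4 + 8 + 16 + 15 + 5 = 48 ≤ 50, return 13 + 3 + 13 + 9 + 13 = 51.
Best is Altair, Atlas, Orion, Pollux, and Deneb with total return 55.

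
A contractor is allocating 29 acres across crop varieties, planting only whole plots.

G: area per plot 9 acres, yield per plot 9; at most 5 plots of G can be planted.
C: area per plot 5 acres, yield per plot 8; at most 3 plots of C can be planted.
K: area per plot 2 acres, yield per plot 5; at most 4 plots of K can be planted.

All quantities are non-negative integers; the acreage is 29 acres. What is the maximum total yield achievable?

45

Take 1×G, 2×C, and 4×K: area 27 ≤ 29, yield 1·9 + 2·8 + 4·5 = 45.
K has the best ratio (5/2) and is taken to its limit of 4; remaining capacity is filled optimally with the others.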